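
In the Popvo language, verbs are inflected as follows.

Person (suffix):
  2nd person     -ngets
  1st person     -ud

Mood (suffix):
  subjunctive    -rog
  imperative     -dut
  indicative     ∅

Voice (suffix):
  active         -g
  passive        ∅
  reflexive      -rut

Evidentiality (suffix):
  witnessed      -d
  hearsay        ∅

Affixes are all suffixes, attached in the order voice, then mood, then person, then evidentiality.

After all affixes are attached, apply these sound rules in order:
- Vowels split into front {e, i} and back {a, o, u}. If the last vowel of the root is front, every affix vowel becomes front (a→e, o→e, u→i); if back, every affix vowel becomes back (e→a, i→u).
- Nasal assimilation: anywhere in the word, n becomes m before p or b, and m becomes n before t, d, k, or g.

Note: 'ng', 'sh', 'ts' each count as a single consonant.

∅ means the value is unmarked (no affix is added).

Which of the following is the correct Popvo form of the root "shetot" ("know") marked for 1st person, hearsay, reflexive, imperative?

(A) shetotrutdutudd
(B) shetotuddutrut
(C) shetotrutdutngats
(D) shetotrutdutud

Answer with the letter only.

Attach voice reflexive -rut → shetotrut.
Attach mood imperative -dut → shetotrutdut.
Attach person 1st person -ud → shetotrutdutud.
evidentiality = hearsay: zero marking, form stays shetotrutdutud.
Vowel harmony: no change.
Nasal assimilation: no change.
So the correct form is shetotrutdutud, option (D).
(B) shetotuddutrut is wrong: it has the affixes in the wrong order.
(C) shetotrutdutngats is wrong: it uses 2nd person instead of 1st person for person.
(A) shetotrutdutudd is wrong: it uses witnessed instead of hearsay for evidentiality.

D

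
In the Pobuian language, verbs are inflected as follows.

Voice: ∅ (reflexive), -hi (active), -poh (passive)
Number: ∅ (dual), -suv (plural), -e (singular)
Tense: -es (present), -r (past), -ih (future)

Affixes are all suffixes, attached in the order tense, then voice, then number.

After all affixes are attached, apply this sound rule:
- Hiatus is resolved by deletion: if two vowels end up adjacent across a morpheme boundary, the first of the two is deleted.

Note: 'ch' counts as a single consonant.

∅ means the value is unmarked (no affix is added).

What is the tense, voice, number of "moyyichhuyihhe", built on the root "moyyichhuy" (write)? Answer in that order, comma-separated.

future, active, singular

Segment: moyyichhuy-ih-hi-e.
tense: -ih → future.
voice: -hi → active.
number: -e → singular.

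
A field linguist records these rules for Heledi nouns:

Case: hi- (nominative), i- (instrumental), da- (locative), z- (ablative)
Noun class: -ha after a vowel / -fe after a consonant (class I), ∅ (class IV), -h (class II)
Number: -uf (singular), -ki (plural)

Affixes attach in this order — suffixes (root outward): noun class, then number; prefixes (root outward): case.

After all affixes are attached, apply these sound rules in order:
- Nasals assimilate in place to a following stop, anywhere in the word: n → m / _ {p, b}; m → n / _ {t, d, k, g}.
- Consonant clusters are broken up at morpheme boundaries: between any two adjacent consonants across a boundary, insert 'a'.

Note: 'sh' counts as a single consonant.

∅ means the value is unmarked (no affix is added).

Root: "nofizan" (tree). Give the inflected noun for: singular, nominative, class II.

Attach noun class class II -h → nofizanh.
Attach case nominative hi- → hinofizanh.
Attach number singular -uf → hinofizanhuf.
Nasal assimilation: no change.
Apply epenthesis: hinofizanhuf → hinofizanahuf.

hinofizanahuf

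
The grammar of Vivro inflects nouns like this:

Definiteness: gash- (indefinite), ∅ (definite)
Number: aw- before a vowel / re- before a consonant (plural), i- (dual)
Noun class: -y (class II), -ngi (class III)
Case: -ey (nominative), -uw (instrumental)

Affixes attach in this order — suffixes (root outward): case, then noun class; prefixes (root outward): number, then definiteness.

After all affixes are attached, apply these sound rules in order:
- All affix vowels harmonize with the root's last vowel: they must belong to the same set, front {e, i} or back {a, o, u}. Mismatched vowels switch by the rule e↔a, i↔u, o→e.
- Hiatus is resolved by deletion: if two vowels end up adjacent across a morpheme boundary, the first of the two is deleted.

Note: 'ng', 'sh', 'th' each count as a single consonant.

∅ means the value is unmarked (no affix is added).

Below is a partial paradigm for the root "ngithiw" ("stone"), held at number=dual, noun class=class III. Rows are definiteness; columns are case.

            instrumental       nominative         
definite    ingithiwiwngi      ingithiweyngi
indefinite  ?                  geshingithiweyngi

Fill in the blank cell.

Attach case instrumental -uw → ngithiwuw.
Attach number dual i- → ingithiwuw.
Attach noun class class III -ngi → ingithiwuwngi.
Attach definiteness indefinite gash- → gashingithiwuwngi.
Apply vowel harmony: gashingithiwuwngi → geshingithiwiwngi.
Vowel deletion: no change.

geshingithiwiwngi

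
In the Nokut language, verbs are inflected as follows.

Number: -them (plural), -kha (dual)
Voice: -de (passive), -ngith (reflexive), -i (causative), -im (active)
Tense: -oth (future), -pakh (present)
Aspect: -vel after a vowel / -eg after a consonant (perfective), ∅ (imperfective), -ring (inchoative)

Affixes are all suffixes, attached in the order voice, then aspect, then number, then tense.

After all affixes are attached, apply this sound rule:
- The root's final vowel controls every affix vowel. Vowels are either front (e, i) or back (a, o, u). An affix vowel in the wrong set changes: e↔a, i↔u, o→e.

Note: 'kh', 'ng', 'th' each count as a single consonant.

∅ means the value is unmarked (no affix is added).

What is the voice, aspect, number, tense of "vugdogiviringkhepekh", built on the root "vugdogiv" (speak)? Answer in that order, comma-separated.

Segment: vugdogiv-i-ring-kha-pakh.
voice: -i → causative.
aspect: -ring → inchoative.
number: -kha → dual.
tense: -pakh → present.

causative, inchoative, dual, present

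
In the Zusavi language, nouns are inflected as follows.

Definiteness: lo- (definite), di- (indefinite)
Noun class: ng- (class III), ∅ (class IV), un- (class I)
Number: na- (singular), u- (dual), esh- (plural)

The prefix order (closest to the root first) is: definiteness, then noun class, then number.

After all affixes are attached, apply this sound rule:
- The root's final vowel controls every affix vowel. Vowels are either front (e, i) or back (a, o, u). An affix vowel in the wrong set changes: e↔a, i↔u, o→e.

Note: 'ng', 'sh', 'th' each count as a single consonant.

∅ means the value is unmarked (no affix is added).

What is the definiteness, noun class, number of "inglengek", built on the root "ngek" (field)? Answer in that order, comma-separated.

Segment: u-ng-lo-ngek.
definiteness: lo- → definite.
noun class: ng- → class III.
number: u- → dual.

definite, class III, dual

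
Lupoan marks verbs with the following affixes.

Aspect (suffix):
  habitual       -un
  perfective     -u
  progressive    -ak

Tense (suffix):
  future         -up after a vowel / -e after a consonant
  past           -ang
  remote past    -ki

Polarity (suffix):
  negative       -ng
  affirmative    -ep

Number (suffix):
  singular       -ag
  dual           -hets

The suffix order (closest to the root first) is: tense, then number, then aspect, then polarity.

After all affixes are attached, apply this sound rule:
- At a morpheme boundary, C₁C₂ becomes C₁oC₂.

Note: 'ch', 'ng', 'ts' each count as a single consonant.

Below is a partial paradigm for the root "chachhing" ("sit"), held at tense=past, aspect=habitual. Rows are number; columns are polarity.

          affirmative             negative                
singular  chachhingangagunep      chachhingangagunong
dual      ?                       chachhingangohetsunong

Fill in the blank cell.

chachhingangohetsunep

Attach tense past -ang → chachhingang.
Attach number dual -hets → chachhinganghets.
Attach aspect habitual -un → chachhinganghetsun.
Attach polarity affirmative -ep → chachhinganghetsunep.
Apply epenthesis: chachhinganghetsunep → chachhingangohetsunep.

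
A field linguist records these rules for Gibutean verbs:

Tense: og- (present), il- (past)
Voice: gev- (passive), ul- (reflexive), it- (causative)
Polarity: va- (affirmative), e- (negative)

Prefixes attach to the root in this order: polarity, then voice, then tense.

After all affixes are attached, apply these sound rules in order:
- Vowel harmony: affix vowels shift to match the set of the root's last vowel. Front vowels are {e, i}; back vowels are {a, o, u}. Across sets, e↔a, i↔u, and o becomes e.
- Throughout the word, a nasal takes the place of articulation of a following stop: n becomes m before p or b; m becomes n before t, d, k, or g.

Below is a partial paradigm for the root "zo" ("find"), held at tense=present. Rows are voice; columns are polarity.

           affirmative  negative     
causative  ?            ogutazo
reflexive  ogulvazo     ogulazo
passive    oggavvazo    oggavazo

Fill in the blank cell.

ogutvazo

Attach polarity affirmative va- → vazo.
Attach voice causative it- → itvazo.
Attach tense present og- → ogitvazo.
Apply vowel harmony: ogitvazo → ogutvazo.
Nasal assimilation: no change.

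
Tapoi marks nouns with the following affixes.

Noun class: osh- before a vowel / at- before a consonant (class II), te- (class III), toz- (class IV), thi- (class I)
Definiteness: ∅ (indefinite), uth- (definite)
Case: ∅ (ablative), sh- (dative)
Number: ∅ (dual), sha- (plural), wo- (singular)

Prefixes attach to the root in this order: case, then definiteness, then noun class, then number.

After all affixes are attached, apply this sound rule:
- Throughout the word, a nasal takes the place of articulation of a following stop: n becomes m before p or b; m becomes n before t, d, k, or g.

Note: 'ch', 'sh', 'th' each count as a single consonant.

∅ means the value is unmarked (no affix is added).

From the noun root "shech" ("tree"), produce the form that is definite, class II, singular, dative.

Attach case dative sh- → shshech.
Attach definiteness definite uth- → uthshshech.
Attach noun class class II osh- (before vowel 'u') → oshuthshshech.
Attach number singular wo- → wooshuthshshech.
Nasal assimilation: no change.

wooshuthshshech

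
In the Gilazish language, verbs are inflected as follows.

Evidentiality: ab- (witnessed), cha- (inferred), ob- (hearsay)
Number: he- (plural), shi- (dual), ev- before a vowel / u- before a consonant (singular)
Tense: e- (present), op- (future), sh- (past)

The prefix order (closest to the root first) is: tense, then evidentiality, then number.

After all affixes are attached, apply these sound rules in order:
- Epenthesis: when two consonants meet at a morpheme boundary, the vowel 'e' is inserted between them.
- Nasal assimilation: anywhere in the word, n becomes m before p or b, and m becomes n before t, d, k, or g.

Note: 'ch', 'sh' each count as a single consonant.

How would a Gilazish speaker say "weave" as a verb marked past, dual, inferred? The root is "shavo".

Attach tense past sh- → shshavo.
Attach evidentiality inferred cha- → chashshavo.
Attach number dual shi- → shichashshavo.
Apply epenthesis: shichashshavo → shichasheshavo.
Nasal assimilation: no change.

shichasheshavo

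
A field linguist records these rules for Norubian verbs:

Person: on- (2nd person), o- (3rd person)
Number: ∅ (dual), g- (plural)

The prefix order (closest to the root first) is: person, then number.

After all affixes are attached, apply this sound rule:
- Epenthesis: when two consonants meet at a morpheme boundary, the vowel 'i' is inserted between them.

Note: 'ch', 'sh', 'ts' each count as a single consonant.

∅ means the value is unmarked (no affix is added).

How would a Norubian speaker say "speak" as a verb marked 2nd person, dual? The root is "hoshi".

Attach person 2nd person on- → onhoshi.
number = dual: zero marking, form stays onhoshi.
Apply epenthesis: onhoshi → onihoshi.

onihoshi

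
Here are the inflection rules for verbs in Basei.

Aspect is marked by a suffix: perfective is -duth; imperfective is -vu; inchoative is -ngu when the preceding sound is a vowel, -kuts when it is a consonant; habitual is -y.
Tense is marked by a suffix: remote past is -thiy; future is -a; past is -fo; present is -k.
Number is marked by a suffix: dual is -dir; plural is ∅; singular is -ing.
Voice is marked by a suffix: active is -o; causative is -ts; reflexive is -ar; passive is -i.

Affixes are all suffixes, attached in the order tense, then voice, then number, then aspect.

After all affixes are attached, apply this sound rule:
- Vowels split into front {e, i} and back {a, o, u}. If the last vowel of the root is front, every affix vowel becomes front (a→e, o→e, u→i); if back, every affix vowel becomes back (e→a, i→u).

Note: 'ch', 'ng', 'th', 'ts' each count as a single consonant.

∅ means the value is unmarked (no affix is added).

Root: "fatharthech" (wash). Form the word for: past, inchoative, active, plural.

Attach tense past -fo → fatharthechfo.
Attach voice active -o → fatharthechfoo.
number = plural: zero marking, form stays fatharthechfoo.
Attach aspect inchoative -ngu (after vowel 'o') → fatharthechfoongu.
Apply vowel harmony: fatharthechfoongu → fatharthechfeengi.

fatharthechfeengi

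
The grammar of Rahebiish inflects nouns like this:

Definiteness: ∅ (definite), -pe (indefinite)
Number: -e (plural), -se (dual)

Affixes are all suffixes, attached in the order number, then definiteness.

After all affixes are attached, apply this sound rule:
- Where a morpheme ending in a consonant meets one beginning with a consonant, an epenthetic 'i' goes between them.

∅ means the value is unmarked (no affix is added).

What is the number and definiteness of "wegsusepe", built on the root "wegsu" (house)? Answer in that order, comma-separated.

dual, indefinite

Segment: wegsu-se-pe.
number: -se → dual.
definiteness: -pe → indefinite.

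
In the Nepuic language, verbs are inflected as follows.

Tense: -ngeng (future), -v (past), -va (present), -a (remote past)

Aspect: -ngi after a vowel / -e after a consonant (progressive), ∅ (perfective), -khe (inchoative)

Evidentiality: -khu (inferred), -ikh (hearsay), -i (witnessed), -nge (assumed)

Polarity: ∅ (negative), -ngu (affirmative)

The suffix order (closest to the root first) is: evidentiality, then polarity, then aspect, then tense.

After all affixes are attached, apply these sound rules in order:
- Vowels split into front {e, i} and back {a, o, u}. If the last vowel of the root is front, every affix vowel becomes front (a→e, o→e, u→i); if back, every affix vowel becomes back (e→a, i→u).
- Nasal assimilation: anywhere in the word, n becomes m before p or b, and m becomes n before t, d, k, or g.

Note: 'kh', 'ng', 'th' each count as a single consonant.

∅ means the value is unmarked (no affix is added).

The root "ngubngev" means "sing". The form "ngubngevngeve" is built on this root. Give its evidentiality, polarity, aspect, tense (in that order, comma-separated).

Segment: ngubngev-nge-va.
evidentiality: -nge → assumed.
polarity: ∅ → negative.
aspect: ∅ → perfective.
tense: -va → present.

assumed, negative, perfective, present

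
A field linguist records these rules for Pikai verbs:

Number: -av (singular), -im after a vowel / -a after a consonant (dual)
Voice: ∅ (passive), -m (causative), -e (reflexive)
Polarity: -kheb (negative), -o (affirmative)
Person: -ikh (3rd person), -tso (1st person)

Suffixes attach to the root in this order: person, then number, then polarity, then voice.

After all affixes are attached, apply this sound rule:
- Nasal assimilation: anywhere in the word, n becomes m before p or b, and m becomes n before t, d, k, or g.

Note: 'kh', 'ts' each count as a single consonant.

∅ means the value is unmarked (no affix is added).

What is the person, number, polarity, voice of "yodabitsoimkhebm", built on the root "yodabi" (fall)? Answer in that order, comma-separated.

Segment: yodabi-tso-im-kheb-m.
person: -tso → 1st person.
number: -im/a → dual.
polarity: -kheb → negative.
voice: -m → causative.

1st person, dual, negative, causative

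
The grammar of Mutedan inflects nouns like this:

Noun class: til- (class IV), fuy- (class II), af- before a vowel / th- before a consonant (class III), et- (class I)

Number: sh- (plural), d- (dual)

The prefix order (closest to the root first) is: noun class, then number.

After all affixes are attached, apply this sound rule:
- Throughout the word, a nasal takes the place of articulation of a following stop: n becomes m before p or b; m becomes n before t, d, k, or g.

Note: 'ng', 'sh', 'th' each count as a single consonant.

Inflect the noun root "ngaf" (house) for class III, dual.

Attach noun class class III th- (before consonant 'ng') → thngaf.
Attach number dual d- → dthngaf.
Nasal assimilation: no change.

dthngaf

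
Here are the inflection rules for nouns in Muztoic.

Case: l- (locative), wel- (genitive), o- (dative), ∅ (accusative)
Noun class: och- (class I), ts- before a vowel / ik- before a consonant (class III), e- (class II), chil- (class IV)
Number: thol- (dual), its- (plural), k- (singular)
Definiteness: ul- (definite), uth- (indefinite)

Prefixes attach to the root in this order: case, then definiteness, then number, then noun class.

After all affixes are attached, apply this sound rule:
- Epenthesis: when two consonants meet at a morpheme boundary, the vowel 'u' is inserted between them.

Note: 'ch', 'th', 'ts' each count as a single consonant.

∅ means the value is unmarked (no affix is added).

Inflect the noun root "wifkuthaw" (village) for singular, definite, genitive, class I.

Attach case genitive wel- → welwifkuthaw.
Attach definiteness definite ul- → ulwelwifkuthaw.
Attach number singular k- → kulwelwifkuthaw.
Attach noun class class I och- → ochkulwelwifkuthaw.
Apply epenthesis: ochkulwelwifkuthaw → ochukuluweluwifkuthaw.

ochukuluweluwifkuthaw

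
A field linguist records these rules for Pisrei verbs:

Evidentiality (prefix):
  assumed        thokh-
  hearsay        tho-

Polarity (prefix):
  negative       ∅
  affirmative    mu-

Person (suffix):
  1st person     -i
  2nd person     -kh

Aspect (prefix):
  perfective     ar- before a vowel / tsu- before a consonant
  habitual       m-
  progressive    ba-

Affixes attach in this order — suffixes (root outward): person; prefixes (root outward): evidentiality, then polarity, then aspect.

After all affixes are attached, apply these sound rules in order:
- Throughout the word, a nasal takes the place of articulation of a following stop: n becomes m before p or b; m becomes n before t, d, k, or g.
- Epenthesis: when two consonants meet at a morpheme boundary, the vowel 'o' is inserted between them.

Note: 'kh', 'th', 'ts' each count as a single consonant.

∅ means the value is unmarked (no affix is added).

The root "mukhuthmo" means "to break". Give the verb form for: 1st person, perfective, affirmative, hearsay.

tsumuthomukhuthmoi

Attach evidentiality hearsay tho- → thomukhuthmo.
Attach person 1st person -i → thomukhuthmoi.
Attach polarity affirmative mu- → muthomukhuthmoi.
Attach aspect perfective tsu- (before consonant 'm') → tsumuthomukhuthmoi.
Nasal assimilation: no change.
Epenthesis: no change.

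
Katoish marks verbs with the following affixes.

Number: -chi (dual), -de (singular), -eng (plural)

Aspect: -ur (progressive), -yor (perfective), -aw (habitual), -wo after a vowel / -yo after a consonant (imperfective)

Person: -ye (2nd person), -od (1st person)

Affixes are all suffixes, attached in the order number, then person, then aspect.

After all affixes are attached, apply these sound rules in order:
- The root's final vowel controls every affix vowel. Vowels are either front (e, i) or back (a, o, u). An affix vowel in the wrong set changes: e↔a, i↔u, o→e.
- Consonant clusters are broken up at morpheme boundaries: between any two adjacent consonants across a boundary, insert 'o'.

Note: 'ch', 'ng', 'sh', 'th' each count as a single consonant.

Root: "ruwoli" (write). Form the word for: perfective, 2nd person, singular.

ruwolideyeyer

Attach number singular -de → ruwolide.
Attach person 2nd person -ye → ruwolideye.
Attach aspect perfective -yor → ruwolideyeyor.
Apply vowel harmony: ruwolideyeyor → ruwolideyeyer.
Epenthesis: no change.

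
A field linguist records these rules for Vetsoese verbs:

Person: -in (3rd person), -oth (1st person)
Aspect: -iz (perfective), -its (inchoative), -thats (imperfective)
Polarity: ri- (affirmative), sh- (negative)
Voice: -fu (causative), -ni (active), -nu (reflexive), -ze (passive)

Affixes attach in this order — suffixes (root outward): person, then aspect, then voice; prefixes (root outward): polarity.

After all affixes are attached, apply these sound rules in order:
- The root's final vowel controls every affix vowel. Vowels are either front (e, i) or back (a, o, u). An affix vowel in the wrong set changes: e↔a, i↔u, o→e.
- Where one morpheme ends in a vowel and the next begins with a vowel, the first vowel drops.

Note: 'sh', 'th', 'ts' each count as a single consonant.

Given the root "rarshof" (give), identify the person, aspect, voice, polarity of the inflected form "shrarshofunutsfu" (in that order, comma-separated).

3rd person, inchoative, causative, negative

Segment: sh-rarshof-in-its-fu.
person: -in → 3rd person.
aspect: -its → inchoative.
voice: -fu → causative.
polarity: sh- → negative.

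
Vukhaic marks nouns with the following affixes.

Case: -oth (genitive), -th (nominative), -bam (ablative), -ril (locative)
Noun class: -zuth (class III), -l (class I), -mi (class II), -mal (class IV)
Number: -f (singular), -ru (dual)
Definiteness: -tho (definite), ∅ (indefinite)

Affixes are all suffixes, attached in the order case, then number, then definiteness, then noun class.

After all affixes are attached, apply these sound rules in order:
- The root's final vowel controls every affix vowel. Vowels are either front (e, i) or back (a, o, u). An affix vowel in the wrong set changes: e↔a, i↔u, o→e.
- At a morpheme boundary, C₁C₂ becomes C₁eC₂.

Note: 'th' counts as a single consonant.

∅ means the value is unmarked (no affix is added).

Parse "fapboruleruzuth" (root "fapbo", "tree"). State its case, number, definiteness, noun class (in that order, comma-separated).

Segment: fapbo-ril-ru-zuth.
case: -ril → locative.
number: -ru → dual.
definiteness: ∅ → indefinite.
noun class: -zuth → class III.

locative, dual, indefinite, class III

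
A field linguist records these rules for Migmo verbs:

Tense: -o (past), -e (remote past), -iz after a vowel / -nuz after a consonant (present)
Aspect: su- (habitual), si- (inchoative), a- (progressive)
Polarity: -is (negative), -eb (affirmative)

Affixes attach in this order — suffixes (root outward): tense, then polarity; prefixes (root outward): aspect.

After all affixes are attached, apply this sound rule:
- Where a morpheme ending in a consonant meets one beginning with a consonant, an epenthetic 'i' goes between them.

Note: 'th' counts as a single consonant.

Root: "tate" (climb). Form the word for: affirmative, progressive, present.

atateizeb

Attach aspect progressive a- → atate.
Attach tense present -iz (after vowel 'e') → atateiz.
Attach polarity affirmative -eb → atateizeb.
Epenthesis: no change.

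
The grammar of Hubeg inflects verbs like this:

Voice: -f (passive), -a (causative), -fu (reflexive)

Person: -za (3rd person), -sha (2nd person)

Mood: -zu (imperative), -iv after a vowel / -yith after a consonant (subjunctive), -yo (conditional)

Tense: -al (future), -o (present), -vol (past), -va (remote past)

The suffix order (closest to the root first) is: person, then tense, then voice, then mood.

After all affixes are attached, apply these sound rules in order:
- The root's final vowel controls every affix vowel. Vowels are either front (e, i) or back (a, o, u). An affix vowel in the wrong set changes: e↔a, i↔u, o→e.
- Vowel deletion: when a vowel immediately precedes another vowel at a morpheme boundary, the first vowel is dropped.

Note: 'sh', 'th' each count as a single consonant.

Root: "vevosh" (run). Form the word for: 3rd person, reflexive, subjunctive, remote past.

vevoshzavafuv

Attach person 3rd person -za → vevoshza.
Attach tense remote past -va → vevoshzava.
Attach voice reflexive -fu → vevoshzavafu.
Attach mood subjunctive -iv (after vowel 'u') → vevoshzavafuiv.
Apply vowel harmony: vevoshzavafuiv → vevoshzavafuuv.
Apply vowel deletion: vevoshzavafuuv → vevoshzavafuv.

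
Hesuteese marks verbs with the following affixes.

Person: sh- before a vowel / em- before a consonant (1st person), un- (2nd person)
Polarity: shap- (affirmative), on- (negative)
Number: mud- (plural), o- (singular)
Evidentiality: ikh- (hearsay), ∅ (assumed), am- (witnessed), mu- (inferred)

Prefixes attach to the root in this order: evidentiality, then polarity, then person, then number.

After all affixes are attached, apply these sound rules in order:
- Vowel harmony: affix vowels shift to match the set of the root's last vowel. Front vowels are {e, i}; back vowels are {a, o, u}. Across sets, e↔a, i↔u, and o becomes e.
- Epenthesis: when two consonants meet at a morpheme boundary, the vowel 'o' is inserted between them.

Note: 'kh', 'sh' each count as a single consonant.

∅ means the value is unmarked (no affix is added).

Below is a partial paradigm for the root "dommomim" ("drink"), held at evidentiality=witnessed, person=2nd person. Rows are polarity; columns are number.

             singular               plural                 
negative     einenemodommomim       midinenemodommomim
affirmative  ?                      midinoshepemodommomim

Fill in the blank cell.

Attach evidentiality witnessed am- → amdommomim.
Attach polarity affirmative shap- → shapamdommomim.
Attach person 2nd person un- → unshapamdommomim.
Attach number singular o- → ounshapamdommomim.
Apply vowel harmony: ounshapamdommomim → einshepemdommomim.
Apply epenthesis: einshepemdommomim → einoshepemodommomim.

einoshepemodommomim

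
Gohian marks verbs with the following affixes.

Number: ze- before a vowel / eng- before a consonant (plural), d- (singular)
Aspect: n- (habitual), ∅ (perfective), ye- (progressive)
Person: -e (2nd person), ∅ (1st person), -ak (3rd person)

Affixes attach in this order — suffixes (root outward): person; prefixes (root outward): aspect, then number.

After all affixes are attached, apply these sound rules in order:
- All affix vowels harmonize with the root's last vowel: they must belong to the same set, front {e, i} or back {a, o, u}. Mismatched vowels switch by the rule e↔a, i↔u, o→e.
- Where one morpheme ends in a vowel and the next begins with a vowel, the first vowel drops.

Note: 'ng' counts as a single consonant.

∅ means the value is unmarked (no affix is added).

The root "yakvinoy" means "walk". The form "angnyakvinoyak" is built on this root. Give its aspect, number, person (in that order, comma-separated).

habitual, plural, 3rd person

Segment: eng-n-yakvinoy-ak.
aspect: n- → habitual.
number: ze/eng- → plural.
person: -ak → 3rd person.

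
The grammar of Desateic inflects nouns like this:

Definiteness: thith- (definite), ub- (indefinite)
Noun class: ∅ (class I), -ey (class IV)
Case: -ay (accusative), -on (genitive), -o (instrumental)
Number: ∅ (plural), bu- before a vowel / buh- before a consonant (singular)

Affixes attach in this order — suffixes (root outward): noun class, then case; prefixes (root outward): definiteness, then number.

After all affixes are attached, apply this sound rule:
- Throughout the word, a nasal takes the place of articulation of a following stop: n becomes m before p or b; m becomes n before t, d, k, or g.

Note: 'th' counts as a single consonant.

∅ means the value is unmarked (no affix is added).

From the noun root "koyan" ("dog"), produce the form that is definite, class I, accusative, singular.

Attach definiteness definite thith- → thithkoyan.
noun class = class I: zero marking, form stays thithkoyan.
Attach number singular buh- (before consonant 'th') → buhthithkoyan.
Attach case accusative -ay → buhthithkoyanay.
Nasal assimilation: no change.

buhthithkoyanay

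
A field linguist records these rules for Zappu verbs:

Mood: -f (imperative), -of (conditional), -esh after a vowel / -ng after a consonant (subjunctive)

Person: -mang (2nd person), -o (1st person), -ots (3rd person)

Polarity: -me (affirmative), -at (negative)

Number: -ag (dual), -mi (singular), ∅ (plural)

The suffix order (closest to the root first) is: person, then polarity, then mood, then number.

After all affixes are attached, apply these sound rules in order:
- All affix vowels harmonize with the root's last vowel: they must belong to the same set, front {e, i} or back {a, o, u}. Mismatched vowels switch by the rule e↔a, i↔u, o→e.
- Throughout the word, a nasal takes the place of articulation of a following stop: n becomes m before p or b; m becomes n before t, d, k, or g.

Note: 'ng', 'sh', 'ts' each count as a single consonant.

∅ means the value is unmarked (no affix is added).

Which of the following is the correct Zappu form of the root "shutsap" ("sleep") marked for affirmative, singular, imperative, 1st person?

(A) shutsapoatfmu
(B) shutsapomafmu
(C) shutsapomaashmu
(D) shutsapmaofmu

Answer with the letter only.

B

Attach person 1st person -o → shutsapo.
Attach polarity affirmative -me → shutsapome.
Attach mood imperative -f → shutsapomef.
Attach number singular -mi → shutsapomefmi.
Apply vowel harmony: shutsapomefmi → shutsapomafmu.
Nasal assimilation: no change.
So the correct form is shutsapomafmu, option (B).
(D) shutsapmaofmu is wrong: it has the affixes in the wrong order.
(A) shutsapoatfmu is wrong: it uses negative instead of affirmative for polarity.
(C) shutsapomaashmu is wrong: it uses subjunctive instead of imperative for mood.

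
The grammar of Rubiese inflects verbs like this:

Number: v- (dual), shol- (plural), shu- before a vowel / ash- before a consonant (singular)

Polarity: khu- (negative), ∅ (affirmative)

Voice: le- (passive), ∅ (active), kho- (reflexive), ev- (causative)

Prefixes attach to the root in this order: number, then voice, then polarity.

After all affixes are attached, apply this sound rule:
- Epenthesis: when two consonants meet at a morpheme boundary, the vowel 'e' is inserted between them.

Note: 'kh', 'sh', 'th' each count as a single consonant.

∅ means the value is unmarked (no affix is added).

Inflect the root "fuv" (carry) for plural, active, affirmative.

sholefuv

Attach number plural shol- → sholfuv.
voice = active: zero marking, form stays sholfuv.
polarity = affirmative: zero marking, form stays sholfuv.
Apply epenthesis: sholfuv → sholefuv.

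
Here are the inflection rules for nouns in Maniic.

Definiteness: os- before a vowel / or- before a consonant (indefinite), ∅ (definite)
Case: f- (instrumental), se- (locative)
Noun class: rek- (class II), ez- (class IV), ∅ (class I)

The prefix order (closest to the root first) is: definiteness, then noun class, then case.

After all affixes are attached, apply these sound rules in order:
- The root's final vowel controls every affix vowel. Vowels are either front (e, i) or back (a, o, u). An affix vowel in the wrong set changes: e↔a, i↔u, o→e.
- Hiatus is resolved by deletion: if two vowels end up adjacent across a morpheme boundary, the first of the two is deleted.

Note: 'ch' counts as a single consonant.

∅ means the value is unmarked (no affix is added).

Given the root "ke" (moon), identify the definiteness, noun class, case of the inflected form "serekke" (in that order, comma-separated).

Segment: se-rek-ke.
definiteness: ∅ → definite.
noun class: rek- → class II.
case: se- → locative.

definite, class II, locative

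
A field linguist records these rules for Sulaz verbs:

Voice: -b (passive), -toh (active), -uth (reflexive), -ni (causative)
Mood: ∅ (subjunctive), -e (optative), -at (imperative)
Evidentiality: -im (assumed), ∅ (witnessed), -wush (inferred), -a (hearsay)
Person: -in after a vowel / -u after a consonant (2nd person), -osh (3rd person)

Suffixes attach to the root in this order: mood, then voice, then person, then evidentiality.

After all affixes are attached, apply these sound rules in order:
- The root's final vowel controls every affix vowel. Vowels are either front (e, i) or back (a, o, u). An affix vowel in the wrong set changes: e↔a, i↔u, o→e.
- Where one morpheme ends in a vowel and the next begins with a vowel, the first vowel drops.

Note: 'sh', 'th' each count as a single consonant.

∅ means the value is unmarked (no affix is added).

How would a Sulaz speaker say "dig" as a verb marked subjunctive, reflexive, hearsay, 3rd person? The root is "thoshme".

mood = subjunctive: zero marking, form stays thoshme.
Attach voice reflexive -uth → thoshmeuth.
Attach person 3rd person -osh → thoshmeuthosh.
Attach evidentiality hearsay -a → thoshmeuthosha.
Apply vowel harmony: thoshmeuthosha → thoshmeitheshe.
Apply vowel deletion: thoshmeitheshe → thoshmitheshe.

thoshmitheshe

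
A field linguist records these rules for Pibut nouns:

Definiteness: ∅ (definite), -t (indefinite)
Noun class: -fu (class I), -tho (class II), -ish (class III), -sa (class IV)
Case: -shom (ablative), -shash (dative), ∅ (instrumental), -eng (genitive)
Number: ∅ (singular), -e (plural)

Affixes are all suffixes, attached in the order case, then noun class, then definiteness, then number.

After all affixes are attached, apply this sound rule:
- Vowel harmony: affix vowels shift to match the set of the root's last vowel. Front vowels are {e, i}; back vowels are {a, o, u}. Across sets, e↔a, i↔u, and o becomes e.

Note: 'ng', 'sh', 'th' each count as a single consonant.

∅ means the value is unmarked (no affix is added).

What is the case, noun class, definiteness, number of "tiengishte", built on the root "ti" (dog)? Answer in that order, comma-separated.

genitive, class III, indefinite, plural

Segment: ti-eng-ish-t-e.
case: -eng → genitive.
noun class: -ish → class III.
definiteness: -t → indefinite.
number: -e → plural.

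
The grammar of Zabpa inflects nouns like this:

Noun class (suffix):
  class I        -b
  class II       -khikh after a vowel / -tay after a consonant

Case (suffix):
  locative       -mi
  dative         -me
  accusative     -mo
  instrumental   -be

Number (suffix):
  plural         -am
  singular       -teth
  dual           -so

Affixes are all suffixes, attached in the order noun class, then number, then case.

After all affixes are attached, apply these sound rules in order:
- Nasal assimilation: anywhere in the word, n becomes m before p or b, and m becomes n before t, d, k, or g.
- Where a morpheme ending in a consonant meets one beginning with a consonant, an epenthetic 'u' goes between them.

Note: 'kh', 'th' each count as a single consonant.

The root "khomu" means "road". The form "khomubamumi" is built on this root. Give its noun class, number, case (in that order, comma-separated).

class I, plural, locative

Segment: khomu-b-am-mi.
noun class: -b → class I.
number: -am → plural.
case: -mi → locative.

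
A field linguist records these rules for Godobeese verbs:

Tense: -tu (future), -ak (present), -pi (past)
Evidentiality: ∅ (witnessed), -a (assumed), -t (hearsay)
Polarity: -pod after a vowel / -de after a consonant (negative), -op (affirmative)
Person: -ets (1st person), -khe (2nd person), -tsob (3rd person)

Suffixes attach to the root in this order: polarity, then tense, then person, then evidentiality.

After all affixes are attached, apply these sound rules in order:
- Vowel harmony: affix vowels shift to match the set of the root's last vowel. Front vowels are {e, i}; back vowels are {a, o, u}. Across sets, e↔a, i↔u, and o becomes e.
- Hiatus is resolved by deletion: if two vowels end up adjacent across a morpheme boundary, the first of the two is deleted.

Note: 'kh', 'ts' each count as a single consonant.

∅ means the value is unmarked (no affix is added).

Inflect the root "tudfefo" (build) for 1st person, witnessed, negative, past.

tudfefopodpats

Attach polarity negative -pod (after vowel 'o') → tudfefopod.
Attach tense past -pi → tudfefopodpi.
Attach person 1st person -ets → tudfefopodpiets.
evidentiality = witnessed: zero marking, form stays tudfefopodpiets.
Apply vowel harmony: tudfefopodpiets → tudfefopodpuats.
Apply vowel deletion: tudfefopodpuats → tudfefopodpats.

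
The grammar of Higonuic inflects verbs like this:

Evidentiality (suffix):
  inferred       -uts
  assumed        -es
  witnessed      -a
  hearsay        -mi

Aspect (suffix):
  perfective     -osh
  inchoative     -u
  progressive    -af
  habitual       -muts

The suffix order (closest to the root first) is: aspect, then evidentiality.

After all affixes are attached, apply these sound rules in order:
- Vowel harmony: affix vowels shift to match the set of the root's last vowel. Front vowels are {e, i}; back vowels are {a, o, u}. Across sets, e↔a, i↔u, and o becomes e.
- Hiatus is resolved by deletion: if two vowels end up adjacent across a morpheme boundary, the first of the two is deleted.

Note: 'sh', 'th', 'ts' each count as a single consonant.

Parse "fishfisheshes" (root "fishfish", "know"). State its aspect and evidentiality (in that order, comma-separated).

perfective, assumed

Segment: fishfish-osh-es.
aspect: -osh → perfective.
evidentiality: -es → assumed.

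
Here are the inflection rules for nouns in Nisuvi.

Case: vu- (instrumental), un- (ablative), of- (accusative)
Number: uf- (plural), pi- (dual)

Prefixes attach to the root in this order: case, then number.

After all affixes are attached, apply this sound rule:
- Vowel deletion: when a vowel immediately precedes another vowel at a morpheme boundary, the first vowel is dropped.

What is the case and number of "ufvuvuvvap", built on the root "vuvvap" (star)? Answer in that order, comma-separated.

Segment: uf-vu-vuvvap.
case: vu- → instrumental.
number: uf- → plural.

instrumental, plural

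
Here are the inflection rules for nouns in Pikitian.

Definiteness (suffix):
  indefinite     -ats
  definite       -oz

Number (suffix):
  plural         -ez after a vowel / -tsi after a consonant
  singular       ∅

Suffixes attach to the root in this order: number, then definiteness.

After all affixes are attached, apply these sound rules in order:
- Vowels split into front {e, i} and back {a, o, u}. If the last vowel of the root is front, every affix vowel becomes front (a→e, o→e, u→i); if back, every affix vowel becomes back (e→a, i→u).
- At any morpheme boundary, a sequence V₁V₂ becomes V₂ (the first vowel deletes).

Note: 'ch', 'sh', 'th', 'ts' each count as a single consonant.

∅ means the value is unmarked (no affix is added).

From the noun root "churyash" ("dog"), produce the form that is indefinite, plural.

Attach number plural -tsi (after consonant 'sh') → churyashtsi.
Attach definiteness indefinite -ats → churyashtsiats.
Apply vowel harmony: churyashtsiats → churyashtsuats.
Apply vowel deletion: churyashtsuats → churyashtsats.

churyashtsats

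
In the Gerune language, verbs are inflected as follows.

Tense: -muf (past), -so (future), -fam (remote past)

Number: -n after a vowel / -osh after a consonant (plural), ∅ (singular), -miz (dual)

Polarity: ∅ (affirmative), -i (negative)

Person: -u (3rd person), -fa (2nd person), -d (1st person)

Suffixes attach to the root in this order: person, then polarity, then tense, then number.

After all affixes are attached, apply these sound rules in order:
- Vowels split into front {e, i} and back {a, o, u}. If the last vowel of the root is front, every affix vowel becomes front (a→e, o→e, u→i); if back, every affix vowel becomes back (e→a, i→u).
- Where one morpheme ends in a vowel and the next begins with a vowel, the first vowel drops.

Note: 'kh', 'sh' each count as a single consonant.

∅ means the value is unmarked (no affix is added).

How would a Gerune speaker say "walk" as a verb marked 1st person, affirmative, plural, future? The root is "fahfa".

fahfadson

Attach person 1st person -d → fahfad.
polarity = affirmative: zero marking, form stays fahfad.
Attach tense future -so → fahfadso.
Attach number plural -n (after vowel 'o') → fahfadson.
Vowel harmony: no change.
Vowel deletion: no change.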